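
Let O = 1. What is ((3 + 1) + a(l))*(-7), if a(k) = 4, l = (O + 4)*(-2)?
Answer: -56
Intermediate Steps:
l = -10 (l = (1 + 4)*(-2) = 5*(-2) = -10)
((3 + 1) + a(l))*(-7) = ((3 + 1) + 4)*(-7) = (4 + 4)*(-7) = 8*(-7) = -56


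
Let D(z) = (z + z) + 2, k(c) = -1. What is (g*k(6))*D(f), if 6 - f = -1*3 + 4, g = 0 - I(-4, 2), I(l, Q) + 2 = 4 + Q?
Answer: 48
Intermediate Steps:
I(l, Q) = 2 + Q (I(l, Q) = -2 + (4 + Q) = 2 + Q)
g = -4 (g = 0 - (2 + 2) = 0 - 1*4 = 0 - 4 = -4)
f = 5 (f = 6 - (-1*3 + 4) = 6 - (-3 + 4) = 6 - 1*1 = 6 - 1 = 5)
D(z) = 2 + 2*z (D(z) = 2*z + 2 = 2 + 2*z)
(g*k(6))*D(f) = (-4*(-1))*(2 + 2*5) = 4*(2 + 10) = 4*12 = 48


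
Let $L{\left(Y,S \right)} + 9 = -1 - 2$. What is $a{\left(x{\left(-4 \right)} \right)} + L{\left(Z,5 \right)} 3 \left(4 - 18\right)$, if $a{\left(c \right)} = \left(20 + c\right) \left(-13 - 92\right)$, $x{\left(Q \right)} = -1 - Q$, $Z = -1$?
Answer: $-1911$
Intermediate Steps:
$L{\left(Y,S \right)} = -12$ ($L{\left(Y,S \right)} = -9 - 3 = -12$)
$a{\left(c \right)} = -2100 - 105 c$ ($a{\left(c \right)} = \left(20 + c\right) \left(-105\right) = -2100 - 105 c$)
$a{\left(x{\left(-4 \right)} \right)} + L{\left(Z,5 \right)} 3 \left(4 - 18\right) = \left(-2100 - 105 \left(-1 - -4\right)\right) + \left(-12\right) 3 \left(4 - 18\right) = \left(-2100 - 105 \left(-1 + 4\right)\right) - 36 \left(4 - 18\right) = \left(-2100 - 315\right) - -504 = \left(-2100 - 315\right) + 504 = -2415 + 504 = -1911$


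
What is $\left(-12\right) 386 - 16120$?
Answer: $-20752$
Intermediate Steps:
$\left(-12\right) 386 - 16120 = -4632 - 16120 = -20752$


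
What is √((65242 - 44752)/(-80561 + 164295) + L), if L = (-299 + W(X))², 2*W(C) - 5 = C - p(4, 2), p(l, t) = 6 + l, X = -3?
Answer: 4*√10057964924301/41867 ≈ 303.00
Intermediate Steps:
W(C) = -5/2 + C/2 (W(C) = 5/2 + (C - (6 + 4))/2 = 5/2 + (C - 1*10)/2 = 5/2 + (C - 10)/2 = 5/2 + (-10 + C)/2 = 5/2 + (-5 + C/2) = -5/2 + C/2)
L = 91809 (L = (-299 + (-5/2 + (½)*(-3)))² = (-299 + (-5/2 - 3/2))² = (-299 - 4)² = (-303)² = 91809)
√((65242 - 44752)/(-80561 + 164295) + L) = √((65242 - 44752)/(-80561 + 164295) + 91809) = √(20490/83734 + 91809) = √(20490*(1/83734) + 91809) = √(10245/41867 + 91809) = √(3843777648/41867) = 4*√10057964924301/41867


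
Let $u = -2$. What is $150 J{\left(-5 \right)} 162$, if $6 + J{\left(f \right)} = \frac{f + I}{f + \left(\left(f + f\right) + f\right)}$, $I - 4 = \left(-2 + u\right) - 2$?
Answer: $-137295$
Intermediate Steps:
$I = -2$ ($I = 4 - 6 = -2$)
$J{\left(f \right)} = -6 + \frac{-2 + f}{4 f}$ ($J{\left(f \right)} = -6 + \frac{f - 2}{f + \left(\left(f + f\right) + f\right)} = -6 + \frac{-2 + f}{f + \left(2 f + f\right)} = -6 + \frac{-2 + f}{f + 3 f} = -6 + \frac{-2 + f}{4 f}$)
$150 J{\left(-5 \right)} 162 = 150 \frac{-2 - -115}{4 \left(-5\right)} 162 = 150 \cdot \frac{1}{4} \left(- \frac{1}{5}\right) \left(-2 + 115\right) 162 = 150 \cdot \frac{1}{4} \left(- \frac{1}{5}\right) 113 \cdot 162 = 150 \left(- \frac{113}{20}\right) 162 = \left(- \frac{1695}{2}\right) 162 = -137295$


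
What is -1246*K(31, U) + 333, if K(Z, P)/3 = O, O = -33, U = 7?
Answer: 123687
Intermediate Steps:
K(Z, P) = -99 (K(Z, P) = 3*(-33) = -99)
-1246*K(31, U) + 333 = -1246*(-99) + 333 = 123354 + 333 = 123687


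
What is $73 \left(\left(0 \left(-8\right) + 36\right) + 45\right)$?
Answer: $5913$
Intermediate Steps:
$73 \left(\left(0 \left(-8\right) + 36\right) + 45\right) = 73 \left(\left(0 + 36\right) + 45\right) = 73 \left(36 + 45\right) = 73 \cdot 81 = 5913$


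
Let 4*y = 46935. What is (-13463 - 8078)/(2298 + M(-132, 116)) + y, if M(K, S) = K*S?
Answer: 305449127/26028 ≈ 11735.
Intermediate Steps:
y = 46935/4 (y = (1/4)*46935 = 46935/4 ≈ 11734.)
(-13463 - 8078)/(2298 + M(-132, 116)) + y = (-13463 - 8078)/(2298 - 132*116) + 46935/4 = -21541/(2298 - 15312) + 46935/4 = -21541/(-13014) + 46935/4 = -21541*(-1/13014) + 46935/4 = 21541/13014 + 46935/4 = 305449127/26028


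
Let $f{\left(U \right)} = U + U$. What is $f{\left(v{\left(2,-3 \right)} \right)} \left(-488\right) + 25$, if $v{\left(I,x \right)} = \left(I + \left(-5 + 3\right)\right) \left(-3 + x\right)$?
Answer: $25$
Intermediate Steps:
$v{\left(I,x \right)} = \left(-3 + x\right) \left(-2 + I\right)$ ($v{\left(I,x \right)} = \left(I - 2\right) \left(-3 + x\right) = \left(-2 + I\right) \left(-3 + x\right) = \left(-3 + x\right) \left(-2 + I\right)$)
$f{\left(U \right)} = 2 U$
$f{\left(v{\left(2,-3 \right)} \right)} \left(-488\right) + 25 = 2 \left(6 - 6 - -6 + 2 \left(-3\right)\right) \left(-488\right) + 25 = 2 \left(6 - 6 + 6 - 6\right) \left(-488\right) + 25 = 2 \cdot 0 \left(-488\right) + 25 = 0 \left(-488\right) + 25 = 0 + 25 = 25$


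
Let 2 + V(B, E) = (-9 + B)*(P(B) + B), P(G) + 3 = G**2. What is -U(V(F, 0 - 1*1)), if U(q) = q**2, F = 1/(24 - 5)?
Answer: -27886328064/47045881 ≈ -592.75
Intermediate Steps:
F = 1/19 ≈ 0.052632
P(G) = -3 + G**2
V(B, E) = -2 + (-9 + B)*(-3 + B + B**2) (V(B, E) = -2 + (-9 + B)*((-3 + B**2) + B) = -2 + (-9 + B)*(-3 + B + B**2))
-U(V(F, 0 - 1*1)) = -(25 + (1/19)**3 - 12*1/19 - 8*(1/19)**2)**2 = -(25 + 1/6859 - 12/19 - 8*1/361)**2 = -(25 + 1/6859 - 12/19 - 8/361)**2 = -(166992/6859)**2 = -1*27886328064/47045881 = -27886328064/47045881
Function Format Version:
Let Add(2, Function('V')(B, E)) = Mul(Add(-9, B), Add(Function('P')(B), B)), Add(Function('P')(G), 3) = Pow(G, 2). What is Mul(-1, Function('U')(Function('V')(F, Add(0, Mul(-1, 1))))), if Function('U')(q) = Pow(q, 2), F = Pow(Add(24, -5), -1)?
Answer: Rational(-27886328064, 47045881) ≈ -592.75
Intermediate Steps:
F = Rational(1, 19) (F = Pow(19, -1) = Rational(1, 19) ≈ 0.052632)
Function('P')(G) = Add(-3, Pow(G, 2))
Function('V')(B, E) = Add(-2, Mul(Add(-9, B), Add(-3, B, Pow(B, 2)))) (Function('V')(B, E) = Add(-2, Mul(Add(-9, B), Add(Add(-3, Pow(B, 2)), B))) = Add(-2, Mul(Add(-9, B), Add(-3, B, Pow(B, 2)))))
Mul(-1, Function('U')(Function('V')(F, Add(0, Mul(-1, 1))))) = Mul(-1, Pow(Add(25, Pow(Rational(1, 19), 3), Mul(-12, Rational(1, 19)), Mul(-8, Pow(Rational(1, 19), 2))), 2)) = Mul(-1, Pow(Add(25, Rational(1, 6859), Rational(-12, 19), Mul(-8, Rational(1, 361))), 2)) = Mul(-1, Pow(Add(25, Rational(1, 6859), Rational(-12, 19), Rational(-8, 361)), 2)) = Mul(-1, Pow(Rational(166992, 6859), 2)) = Mul(-1, Rational(27886328064, 47045881)) = Rational(-27886328064, 47045881)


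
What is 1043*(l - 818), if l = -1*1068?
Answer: -1967098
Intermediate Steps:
l = -1068
1043*(l - 818) = 1043*(-1068 - 818) = 1043*(-1886) = -1967098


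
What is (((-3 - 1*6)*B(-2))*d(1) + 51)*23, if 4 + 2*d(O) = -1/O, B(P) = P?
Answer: 138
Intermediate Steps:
d(O) = -2 - 1/(2*O) (d(O) = -2 + (-1/O)/2 = -2 - 1/(2*O))
(((-3 - 1*6)*B(-2))*d(1) + 51)*23 = (((-3 - 1*6)*(-2))*(-2 - ½/1) + 51)*23 = (((-3 - 6)*(-2))*(-2 - ½*1) + 51)*23 = ((-9*(-2))*(-2 - ½) + 51)*23 = (18*(-5/2) + 51)*23 = (-45 + 51)*23 = 6*23 = 138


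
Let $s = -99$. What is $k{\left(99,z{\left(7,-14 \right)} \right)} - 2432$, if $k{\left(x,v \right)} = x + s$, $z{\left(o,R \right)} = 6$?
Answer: $-2432$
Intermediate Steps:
$k{\left(x,v \right)} = -99 + x$ ($k{\left(x,v \right)} = x - 99 = -99 + x$)
$k{\left(99,z{\left(7,-14 \right)} \right)} - 2432 = \left(-99 + 99\right) - 2432 = 0 - 2432 = -2432$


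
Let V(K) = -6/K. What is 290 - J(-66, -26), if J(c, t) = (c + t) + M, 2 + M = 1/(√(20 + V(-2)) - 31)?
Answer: 360223/938 + √23/938 ≈ 384.04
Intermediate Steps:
V(K) = -6/K
M = -2 + 1/(-31 + √23) (M = -2 + 1/(√(20 - 6/(-2)) - 31) = -2 + 1/(√(20 - 6*(-½)) - 31) = -2 + 1/(√(20 + 3) - 31) = -2 + 1/(√23 - 31) = -2 + 1/(-31 + √23) ≈ -2.0382)
J(c, t) = -1907/938 + c + t - √23/938 (J(c, t) = (c + t) + (-1907/938 - √23/938) = -1907/938 + c + t - √23/938)
290 - J(-66, -26) = 290 - (-1907/938 - 66 - 26 - √23/938) = 290 - (-88203/938 - √23/938) = 290 + (88203/938 + √23/938) = 360223/938 + √23/938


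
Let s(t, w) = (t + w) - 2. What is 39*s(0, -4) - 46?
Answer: -280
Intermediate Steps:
s(t, w) = -2 + t + w
39*s(0, -4) - 46 = 39*(-2 + 0 - 4) - 46 = 39*(-6) - 46 = -234 - 46 = -280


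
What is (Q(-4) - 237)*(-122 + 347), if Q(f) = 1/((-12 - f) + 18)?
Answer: -106605/2 ≈ -53303.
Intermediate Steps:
Q(f) = 1/(6 - f)
(Q(-4) - 237)*(-122 + 347) = (-1/(-6 - 4) - 237)*(-122 + 347) = (-1/(-10) - 237)*225 = (-1*(-⅒) - 237)*225 = (⅒ - 237)*225 = -2369/10*225 = -106605/2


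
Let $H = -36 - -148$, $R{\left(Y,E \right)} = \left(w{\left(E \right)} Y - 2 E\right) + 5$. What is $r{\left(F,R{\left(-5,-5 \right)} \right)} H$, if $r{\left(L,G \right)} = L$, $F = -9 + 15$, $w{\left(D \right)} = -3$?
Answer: $672$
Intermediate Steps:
$R{\left(Y,E \right)} = 5 - 3 Y - 2 E$ ($R{\left(Y,E \right)} = \left(- 3 Y - 2 E\right) + 5 = 5 - 3 Y - 2 E$)
$F = 6$
$H = 112$ ($H = -36 + 148 = 112$)
$r{\left(F,R{\left(-5,-5 \right)} \right)} H = 6 \cdot 112 = 672$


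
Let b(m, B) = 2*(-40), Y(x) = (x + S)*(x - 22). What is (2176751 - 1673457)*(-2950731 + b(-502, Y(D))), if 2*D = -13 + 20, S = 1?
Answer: -1485125471434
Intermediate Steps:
D = 7/2 (D = (-13 + 20)/2 = (1/2)*7 = 7/2 ≈ 3.5000)
Y(x) = (1 + x)*(-22 + x) (Y(x) = (x + 1)*(x - 22) = (1 + x)*(-22 + x))
b(m, B) = -80
(2176751 - 1673457)*(-2950731 + b(-502, Y(D))) = (2176751 - 1673457)*(-2950731 - 80) = 503294*(-2950811) = -1485125471434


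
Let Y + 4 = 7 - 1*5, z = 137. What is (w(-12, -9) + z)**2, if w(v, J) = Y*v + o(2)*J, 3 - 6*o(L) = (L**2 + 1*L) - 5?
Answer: 24964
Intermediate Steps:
o(L) = 4/3 - L/6 - L**2/6 (o(L) = 1/2 - ((L**2 + 1*L) - 5)/6 = 1/2 - ((L**2 + L) - 5)/6 = 1/2 - ((L + L**2) - 5)/6 = 1/2 - (-5 + L + L**2)/6 = 1/2 + (5/6 - L/6 - L**2/6) = 4/3 - L/6 - L**2/6)
Y = -2 (Y = -4 + (7 - 1*5) = -4 + (7 - 5) = -4 + 2 = -2)
w(v, J) = -2*v + J/3 (w(v, J) = -2*v + (4/3 - 1/6*2 - 1/6*2**2)*J = -2*v + (4/3 - 1/3 - 1/6*4)*J = -2*v + (4/3 - 1/3 - 2/3)*J = -2*v + J/3)
(w(-12, -9) + z)**2 = ((-2*(-12) + (1/3)*(-9)) + 137)**2 = ((24 - 3) + 137)**2 = (21 + 137)**2 = 158**2 = 24964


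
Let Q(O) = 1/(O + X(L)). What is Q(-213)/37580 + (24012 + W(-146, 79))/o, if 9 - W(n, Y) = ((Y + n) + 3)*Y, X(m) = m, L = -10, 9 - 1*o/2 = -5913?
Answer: 15229695896/6203546685 ≈ 2.4550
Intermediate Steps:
o = 11844 (o = 18 - 2*(-5913) = 18 + 11826 = 11844)
Q(O) = 1/(-10 + O) (Q(O) = 1/(O - 10) = 1/(-10 + O))
W(n, Y) = 9 - Y*(3 + Y + n) (W(n, Y) = 9 - ((Y + n) + 3)*Y = 9 - (3 + Y + n)*Y = 9 - Y*(3 + Y + n))
Q(-213)/37580 + (24012 + W(-146, 79))/o = 1/(-10 - 213*37580) + (24012 + (9 - 1*79**2 - 3*79 - 1*79*(-146)))/11844 = (1/37580)/(-223) + (24012 + (9 - 1*6241 - 237 + 11534))*(1/11844) = -1/223*1/37580 + (24012 + (9 - 6241 - 237 + 11534))*(1/11844) = -1/8380340 + (24012 + 5065)*(1/11844) = -1/8380340 + 29077*(1/11844) = -1/8380340 + 29077/11844 = 15229695896/6203546685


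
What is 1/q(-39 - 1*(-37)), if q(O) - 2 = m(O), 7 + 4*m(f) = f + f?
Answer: -4/3 ≈ -1.3333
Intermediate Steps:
m(f) = -7/4 + f/2 (m(f) = -7/4 + (f + f)/4 = -7/4 + (2*f)/4 = -7/4 + f/2)
q(O) = ¼ + O/2 (q(O) = 2 + (-7/4 + O/2) = ¼ + O/2)
1/q(-39 - 1*(-37)) = 1/(¼ + (-39 - 1*(-37))/2) = 1/(¼ + (-39 + 37)/2) = 1/(¼ + (½)*(-2)) = 1/(¼ - 1) = 1/(-¾) = -4/3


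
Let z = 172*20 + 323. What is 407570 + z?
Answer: 411333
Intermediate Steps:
z = 3763 (z = 3440 + 323 = 3763)
407570 + z = 407570 + 3763 = 411333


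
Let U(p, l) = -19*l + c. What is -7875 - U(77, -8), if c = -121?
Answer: -7906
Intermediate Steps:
U(p, l) = -121 - 19*l (U(p, l) = -19*l - 121 = -121 - 19*l)
-7875 - U(77, -8) = -7875 - (-121 - 19*(-8)) = -7875 - (-121 + 152) = -7875 - 1*31 = -7875 - 31 = -7906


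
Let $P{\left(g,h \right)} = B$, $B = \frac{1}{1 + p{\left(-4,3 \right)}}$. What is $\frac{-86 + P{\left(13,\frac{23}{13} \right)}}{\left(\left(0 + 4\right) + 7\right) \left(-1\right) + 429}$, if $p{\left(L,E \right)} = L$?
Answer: $- \frac{259}{1254} \approx -0.20654$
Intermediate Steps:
$B = - \frac{1}{3}$ ($B = \frac{1}{1 - 4} = \frac{1}{-3} = - \frac{1}{3} \approx -0.33333$)
$P{\left(g,h \right)} = - \frac{1}{3}$
$\frac{-86 + P{\left(13,\frac{23}{13} \right)}}{\left(\left(0 + 4\right) + 7\right) \left(-1\right) + 429} = \frac{-86 - \frac{1}{3}}{\left(\left(0 + 4\right) + 7\right) \left(-1\right) + 429} = - \frac{259}{3 \left(\left(4 + 7\right) \left(-1\right) + 429\right)} = - \frac{259}{3 \left(11 \left(-1\right) + 429\right)} = - \frac{259}{3 \left(-11 + 429\right)} = - \frac{259}{3 \cdot 418} = \left(- \frac{259}{3}\right) \frac{1}{418} = - \frac{259}{1254}$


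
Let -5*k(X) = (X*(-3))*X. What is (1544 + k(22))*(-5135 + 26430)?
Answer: 39063548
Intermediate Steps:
k(X) = 3*X**2/5 (k(X) = -X*(-3)*X/5 = -(-3*X)*X/5 = -(-3)*X**2/5 = 3*X**2/5)
(1544 + k(22))*(-5135 + 26430) = (1544 + (3/5)*22**2)*(-5135 + 26430) = (1544 + (3/5)*484)*21295 = (1544 + 1452/5)*21295 = (9172/5)*21295 = 39063548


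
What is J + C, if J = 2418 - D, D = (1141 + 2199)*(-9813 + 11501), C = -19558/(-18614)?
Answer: -52449607335/9307 ≈ -5.6355e+6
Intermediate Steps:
C = 9779/9307 (C = -19558*(-1/18614) = 9779/9307 ≈ 1.0507)
D = 5637920 (D = 3340*1688 = 5637920)
J = -5635502 (J = 2418 - 1*5637920 = 2418 - 5637920 = -5635502)
J + C = -5635502 + 9779/9307 = -52449607335/9307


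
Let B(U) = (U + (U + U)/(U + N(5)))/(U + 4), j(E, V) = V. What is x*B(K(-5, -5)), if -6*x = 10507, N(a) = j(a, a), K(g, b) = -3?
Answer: 10507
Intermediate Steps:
N(a) = a
x = -10507/6 (x = -⅙*10507 = -10507/6 ≈ -1751.2)
B(U) = (U + 2*U/(5 + U))/(4 + U) (B(U) = (U + (U + U)/(U + 5))/(U + 4) = (U + (2*U)/(5 + U))/(4 + U) = (U + 2*U/(5 + U))/(4 + U))
x*B(K(-5, -5)) = -(-10507)*(7 - 3)/(2*(20 + (-3)² + 9*(-3))) = -(-10507)*4/(2*(20 + 9 - 27)) = -(-10507)*4/(2*2) = -10507/6*(-6) = 10507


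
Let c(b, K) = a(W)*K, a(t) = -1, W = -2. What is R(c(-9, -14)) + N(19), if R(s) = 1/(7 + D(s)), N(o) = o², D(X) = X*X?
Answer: 73284/203 ≈ 361.00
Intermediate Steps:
D(X) = X²
c(b, K) = -K
R(s) = 1/(7 + s²)
R(c(-9, -14)) + N(19) = 1/(7 + (-1*(-14))²) + 19² = 1/(7 + 14²) + 361 = 1/(7 + 196) + 361 = 1/203 + 361 = 73284/203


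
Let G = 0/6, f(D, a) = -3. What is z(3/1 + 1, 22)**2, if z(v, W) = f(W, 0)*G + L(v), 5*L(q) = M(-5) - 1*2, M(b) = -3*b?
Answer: 169/25 ≈ 6.7600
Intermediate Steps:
L(q) = 13/5 (L(q) = (-3*(-5) - 1*2)/5 = (15 - 2)/5 = (1/5)*13 = 13/5)
G = 0 (G = 0*(1/6) = 0)
z(v, W) = 13/5 (z(v, W) = -3*0 + 13/5 = 0 + 13/5 = 13/5)
z(3/1 + 1, 22)**2 = (13/5)**2 = 169/25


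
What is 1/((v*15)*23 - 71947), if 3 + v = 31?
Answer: -1/62287 ≈ -1.6055e-5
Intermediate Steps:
v = 28 (v = -3 + 31 = 28)
1/((v*15)*23 - 71947) = 1/((28*15)*23 - 71947) = 1/(420*23 - 71947) = 1/(9660 - 71947) = 1/(-62287) = -1/62287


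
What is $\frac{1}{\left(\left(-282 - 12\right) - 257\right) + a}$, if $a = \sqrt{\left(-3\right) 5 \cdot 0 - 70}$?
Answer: $- \frac{551}{303671} - \frac{i \sqrt{70}}{303671} \approx -0.0018145 - 2.7552 \cdot 10^{-5} i$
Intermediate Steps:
$a = i \sqrt{70}$ ($a = \sqrt{\left(-15\right) 0 - 70} = \sqrt{0 - 70} = \sqrt{-70} = i \sqrt{70} \approx 8.3666 i$)
$\frac{1}{\left(\left(-282 - 12\right) - 257\right) + a} = \frac{1}{\left(\left(-282 - 12\right) - 257\right) + i \sqrt{70}} = \frac{1}{\left(-294 - 257\right) + i \sqrt{70}} = \frac{1}{-551 + i \sqrt{70}}$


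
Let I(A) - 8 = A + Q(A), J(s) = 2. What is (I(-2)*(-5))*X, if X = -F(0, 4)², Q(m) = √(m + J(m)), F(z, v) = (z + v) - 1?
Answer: 270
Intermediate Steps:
F(z, v) = -1 + v + z (F(z, v) = (v + z) - 1 = -1 + v + z)
Q(m) = √(2 + m) (Q(m) = √(m + 2) = √(2 + m))
X = -9 (X = -(-1 + 4 + 0)² = -1*3² = -1*9 = -9)
I(A) = 8 + A + √(2 + A) (I(A) = 8 + (A + √(2 + A)) = 8 + A + √(2 + A))
(I(-2)*(-5))*X = ((8 - 2 + √(2 - 2))*(-5))*(-9) = ((8 - 2 + √0)*(-5))*(-9) = ((8 - 2 + 0)*(-5))*(-9) = (6*(-5))*(-9) = -30*(-9) = 270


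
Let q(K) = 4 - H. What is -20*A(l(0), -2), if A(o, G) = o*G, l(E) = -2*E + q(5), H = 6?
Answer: -80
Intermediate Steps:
q(K) = -2 (q(K) = 4 - 1*6 = 4 - 6 = -2)
l(E) = -2 - 2*E (l(E) = -2*E - 2 = -2 - 2*E)
A(o, G) = G*o
-20*A(l(0), -2) = -(-40)*(-2 - 2*0) = -(-40)*(-2 + 0) = -(-40)*(-2) = -20*4 = -80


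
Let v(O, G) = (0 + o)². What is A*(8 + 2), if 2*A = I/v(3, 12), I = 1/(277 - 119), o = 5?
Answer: 1/790 ≈ 0.0012658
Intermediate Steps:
v(O, G) = 25 (v(O, G) = (0 + 5)² = 5² = 25)
I = 1/158 ≈ 0.0063291
A = 1/7900 (A = ((1/158)/25)/2 = ((1/158)*(1/25))/2 = (½)*(1/3950) = 1/7900 ≈ 0.00012658)
A*(8 + 2) = (8 + 2)/7900 = (1/7900)*10 = 1/790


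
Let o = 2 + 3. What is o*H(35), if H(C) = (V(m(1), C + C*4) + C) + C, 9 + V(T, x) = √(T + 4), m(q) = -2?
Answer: 305 + 5*√2 ≈ 312.07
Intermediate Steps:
V(T, x) = -9 + √(4 + T) (V(T, x) = -9 + √(T + 4) = -9 + √(4 + T))
H(C) = -9 + √2 + 2*C (H(C) = ((-9 + √(4 - 2)) + C) + C = ((-9 + √2) + C) + C = (-9 + C + √2) + C = -9 + √2 + 2*C)
o = 5
o*H(35) = 5*(-9 + √2 + 2*35) = 5*(-9 + √2 + 70) = 5*(61 + √2) = 305 + 5*√2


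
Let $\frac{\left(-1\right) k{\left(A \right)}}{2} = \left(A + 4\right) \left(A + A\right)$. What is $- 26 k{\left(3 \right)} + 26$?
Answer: $2210$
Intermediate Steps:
$k{\left(A \right)} = - 4 A \left(4 + A\right)$ ($k{\left(A \right)} = - 2 \left(A + 4\right) \left(A + A\right) = - 2 \left(4 + A\right) 2 A = - 2 \cdot 2 A \left(4 + A\right) = - 4 A \left(4 + A\right)$)
$- 26 k{\left(3 \right)} + 26 = - 26 \left(\left(-4\right) 3 \left(4 + 3\right)\right) + 26 = - 26 \left(\left(-4\right) 3 \cdot 7\right) + 26 = \left(-26\right) \left(-84\right) + 26 = 2184 + 26 = 2210$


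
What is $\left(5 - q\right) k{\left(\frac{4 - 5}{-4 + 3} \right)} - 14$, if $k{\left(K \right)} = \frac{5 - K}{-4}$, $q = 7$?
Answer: $-12$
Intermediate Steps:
$k{\left(K \right)} = - \frac{5}{4} + \frac{K}{4}$ ($k{\left(K \right)} = \left(5 - K\right) \left(- \frac{1}{4}\right) = - \frac{5}{4} + \frac{K}{4}$)
$\left(5 - q\right) k{\left(\frac{4 - 5}{-4 + 3} \right)} - 14 = \left(5 - 7\right) \left(- \frac{5}{4} + \frac{\left(4 - 5\right) \frac{1}{-4 + 3}}{4}\right) - 14 = \left(5 - 7\right) \left(- \frac{5}{4} + \frac{\left(-1\right) \frac{1}{-1}}{4}\right) - 14 = - 2 \left(- \frac{5}{4} + \frac{\left(-1\right) \left(-1\right)}{4}\right) - 14 = - 2 \left(- \frac{5}{4} + \frac{1}{4} \cdot 1\right) - 14 = - 2 \left(- \frac{5}{4} + \frac{1}{4}\right) - 14 = \left(-2\right) \left(-1\right) - 14 = 2 - 14 = -12$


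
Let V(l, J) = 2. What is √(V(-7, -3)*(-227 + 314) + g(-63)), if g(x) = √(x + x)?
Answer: √(174 + 3*I*√14) ≈ 13.198 + 0.42526*I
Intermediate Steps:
g(x) = √2*√x (g(x) = √(2*x) = √2*√x)
√(V(-7, -3)*(-227 + 314) + g(-63)) = √(2*(-227 + 314) + √2*√(-63)) = √(2*87 + √2*(3*I*√7)) = √(174 + 3*I*√14)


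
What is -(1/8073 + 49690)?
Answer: -401147371/8073 ≈ -49690.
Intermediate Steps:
-(1/8073 + 49690) = -1*401147371/8073 = -401147371/8073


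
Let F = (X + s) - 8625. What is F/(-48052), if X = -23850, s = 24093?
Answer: 4191/24026 ≈ 0.17444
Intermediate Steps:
F = -8382 (F = (-23850 + 24093) - 8625 = 243 - 8625 = -8382)
F/(-48052) = -8382/(-48052) = -8382*(-1/48052) = 4191/24026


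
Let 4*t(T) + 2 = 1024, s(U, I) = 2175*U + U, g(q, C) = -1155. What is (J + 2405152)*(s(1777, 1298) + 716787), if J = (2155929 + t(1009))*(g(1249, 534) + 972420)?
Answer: 19197960075330027971/2 ≈ 9.5990e+18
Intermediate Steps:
s(U, I) = 2176*U
t(T) = 511/2 (t(T) = -½ + (¼)*1024 = -½ + 256 = 511/2)
J = 4188453076785/2 (J = (2155929 + 511/2)*(-1155 + 972420) = (4312369/2)*971265 = 4188453076785/2 ≈ 2.0942e+12)
(J + 2405152)*(s(1777, 1298) + 716787) = (4188453076785/2 + 2405152)*(2176*1777 + 716787) = 4188457887089*(3866752 + 716787)/2 = (4188457887089/2)*4583539 = 19197960075330027971/2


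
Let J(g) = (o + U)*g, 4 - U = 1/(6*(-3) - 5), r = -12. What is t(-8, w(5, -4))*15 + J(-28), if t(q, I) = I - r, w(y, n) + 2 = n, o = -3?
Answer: 1398/23 ≈ 60.783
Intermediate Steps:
w(y, n) = -2 + n
t(q, I) = 12 + I (t(q, I) = I - 1*(-12) = I + 12 = 12 + I)
U = 93/23 (U = 4 - 1/(6*(-3) - 5) = 4 - 1/(-18 - 5) = 4 - 1/(-23) = 4 - 1*(-1/23) = 4 + 1/23 = 93/23 ≈ 4.0435)
J(g) = 24*g/23 (J(g) = (-3 + 93/23)*g = 24*g/23)
t(-8, w(5, -4))*15 + J(-28) = (12 + (-2 - 4))*15 + (24/23)*(-28) = (12 - 6)*15 - 672/23 = 6*15 - 672/23 = 90 - 672/23 = 1398/23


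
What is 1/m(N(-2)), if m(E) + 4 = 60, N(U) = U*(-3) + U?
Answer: 1/56 ≈ 0.017857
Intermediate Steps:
N(U) = -2*U (N(U) = -3*U + U = -2*U)
m(E) = 56 (m(E) = -4 + 60 = 56)
1/m(N(-2)) = 1/56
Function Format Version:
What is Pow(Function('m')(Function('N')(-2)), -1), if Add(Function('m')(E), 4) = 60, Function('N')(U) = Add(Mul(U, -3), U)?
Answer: Rational(1, 56) ≈ 0.017857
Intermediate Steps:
Function('N')(U) = Mul(-2, U) (Function('N')(U) = Add(Mul(-3, U), U) = Mul(-2, U))
Function('m')(E) = 56 (Function('m')(E) = Add(-4, 60) = 56)
Pow(Function('m')(Function('N')(-2)), -1) = Pow(56, -1) = Rational(1, 56)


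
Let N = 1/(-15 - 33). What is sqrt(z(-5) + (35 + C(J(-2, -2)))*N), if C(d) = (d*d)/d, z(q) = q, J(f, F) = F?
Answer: I*sqrt(91)/4 ≈ 2.3848*I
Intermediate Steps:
C(d) = d (C(d) = d**2/d = d)
N = -1/48 (N = 1/(-48) = -1/48 ≈ -0.020833)
sqrt(z(-5) + (35 + C(J(-2, -2)))*N) = sqrt(-5 + (35 - 2)*(-1/48)) = sqrt(-5 + 33*(-1/48)) = sqrt(-5 - 11/16) = sqrt(-91/16) = I*sqrt(91)/4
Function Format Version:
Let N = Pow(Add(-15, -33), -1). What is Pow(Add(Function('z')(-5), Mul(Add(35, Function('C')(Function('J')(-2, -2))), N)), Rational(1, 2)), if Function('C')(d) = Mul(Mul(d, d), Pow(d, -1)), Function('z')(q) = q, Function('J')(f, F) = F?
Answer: Mul(Rational(1, 4), I, Pow(91, Rational(1, 2))) ≈ Mul(2.3848, I)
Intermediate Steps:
Function('C')(d) = d (Function('C')(d) = Mul(Pow(d, 2), Pow(d, -1)) = d)
N = Rational(-1, 48) (N = Pow(-48, -1) = Rational(-1, 48) ≈ -0.020833)
Pow(Add(Function('z')(-5), Mul(Add(35, Function('C')(Function('J')(-2, -2))), N)), Rational(1, 2)) = Pow(Add(-5, Mul(Add(35, -2), Rational(-1, 48))), Rational(1, 2)) = Pow(Add(-5, Mul(33, Rational(-1, 48))), Rational(1, 2)) = Pow(Add(-5, Rational(-11, 16)), Rational(1, 2)) = Pow(Rational(-91, 16), Rational(1, 2)) = Mul(Rational(1, 4), I, Pow(91, Rational(1, 2)))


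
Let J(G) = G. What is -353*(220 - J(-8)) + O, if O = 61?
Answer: -80423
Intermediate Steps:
-353*(220 - J(-8)) + O = -353*(220 - 1*(-8)) + 61 = -353*(220 + 8) + 61 = -353*228 + 61 = -80484 + 61 = -80423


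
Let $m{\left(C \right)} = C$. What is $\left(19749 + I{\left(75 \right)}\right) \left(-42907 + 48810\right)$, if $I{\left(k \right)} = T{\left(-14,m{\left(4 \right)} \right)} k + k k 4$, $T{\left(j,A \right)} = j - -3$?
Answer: $244525872$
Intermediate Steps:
$T{\left(j,A \right)} = 3 + j$ ($T{\left(j,A \right)} = j + 3 = 3 + j$)
$I{\left(k \right)} = - 11 k + 4 k^{2}$ ($I{\left(k \right)} = \left(3 - 14\right) k + k k 4 = - 11 k + k^{2} \cdot 4 = - 11 k + 4 k^{2}$)
$\left(19749 + I{\left(75 \right)}\right) \left(-42907 + 48810\right) = \left(19749 + 75 \left(-11 + 4 \cdot 75\right)\right) \left(-42907 + 48810\right) = \left(19749 + 75 \left(-11 + 300\right)\right) 5903 = \left(19749 + 75 \cdot 289\right) 5903 = \left(19749 + 21675\right) 5903 = 41424 \cdot 5903 = 244525872$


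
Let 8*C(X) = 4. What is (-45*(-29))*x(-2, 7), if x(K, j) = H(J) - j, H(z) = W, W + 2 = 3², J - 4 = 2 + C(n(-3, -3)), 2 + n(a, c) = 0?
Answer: 0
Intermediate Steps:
n(a, c) = -2 (n(a, c) = -2 + 0 = -2)
C(X) = ½ (C(X) = (⅛)*4 = ½)
J = 13/2 (J = 4 + (2 + ½) = 4 + 5/2 = 13/2 ≈ 6.5000)
W = 7 (W = -2 + 3² = -2 + 9 = 7)
H(z) = 7
x(K, j) = 7 - j
(-45*(-29))*x(-2, 7) = (-45*(-29))*(7 - 1*7) = 1305*(7 - 7) = 1305*0 = 0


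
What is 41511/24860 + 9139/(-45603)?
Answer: 1665830593/1133690580 ≈ 1.4694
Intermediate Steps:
41511/24860 + 9139/(-45603) = 41511*(1/24860) + 9139*(-1/45603) = 41511/24860 - 9139/45603 = 1665830593/1133690580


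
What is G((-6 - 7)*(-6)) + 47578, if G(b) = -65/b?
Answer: 285463/6 ≈ 47577.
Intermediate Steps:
G((-6 - 7)*(-6)) + 47578 = -65*(-1/(6*(-6 - 7))) + 47578 = -65/((-13*(-6))) + 47578 = -65/78 + 47578 = -65*1/78 + 47578 = -⅚ + 47578 = 285463/6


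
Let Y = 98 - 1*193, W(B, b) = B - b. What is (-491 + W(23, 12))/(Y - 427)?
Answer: 80/87 ≈ 0.91954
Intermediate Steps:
Y = -95 (Y = 98 - 193 = -95)
(-491 + W(23, 12))/(Y - 427) = (-491 + (23 - 1*12))/(-95 - 427) = (-491 + (23 - 12))/(-522) = (-491 + 11)*(-1/522) = -480*(-1/522) = 80/87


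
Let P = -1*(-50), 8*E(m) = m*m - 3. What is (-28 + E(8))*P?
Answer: -4075/4 ≈ -1018.8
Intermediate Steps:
E(m) = -3/8 + m²/8 (E(m) = (m*m - 3)/8 = (m² - 3)/8 = (-3 + m²)/8 = -3/8 + m²/8)
P = 50
(-28 + E(8))*P = (-28 + (-3/8 + (⅛)*8²))*50 = (-28 + (-3/8 + (⅛)*64))*50 = (-28 + (-3/8 + 8))*50 = (-28 + 61/8)*50 = -163/8*50 = -4075/4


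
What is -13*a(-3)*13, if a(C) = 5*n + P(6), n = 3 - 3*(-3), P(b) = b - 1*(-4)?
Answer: -11830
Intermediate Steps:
P(b) = 4 + b (P(b) = b + 4 = 4 + b)
n = 12 (n = 3 + 9 = 12)
a(C) = 70 (a(C) = 5*12 + (4 + 6) = 60 + 10 = 70)
-13*a(-3)*13 = -13*70*13 = -910*13 = -11830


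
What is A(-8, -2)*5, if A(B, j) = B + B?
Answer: -80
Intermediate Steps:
A(B, j) = 2*B
A(-8, -2)*5 = (2*(-8))*5 = -16*5 = -80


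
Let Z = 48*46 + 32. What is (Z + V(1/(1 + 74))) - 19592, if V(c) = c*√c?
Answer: -17352 + √3/1125 ≈ -17352.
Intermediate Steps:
Z = 2240 (Z = 2208 + 32 = 2240)
V(c) = c^(3/2)
(Z + V(1/(1 + 74))) - 19592 = (2240 + (1/(1 + 74))^(3/2)) - 19592 = (2240 + (1/75)^(3/2)) - 19592 = (2240 + √3/1125) - 19592 = -17352 + √3/1125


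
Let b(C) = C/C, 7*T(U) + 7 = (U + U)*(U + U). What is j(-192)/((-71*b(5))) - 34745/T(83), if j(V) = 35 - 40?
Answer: -17130520/1955979 ≈ -8.7580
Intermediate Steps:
T(U) = -1 + 4*U²/7 (T(U) = -1 + ((U + U)*(U + U))/7 = -1 + ((2*U)*(2*U))/7 = -1 + (4*U²)/7 = -1 + 4*U²/7)
b(C) = 1
j(V) = -5
j(-192)/((-71*b(5))) - 34745/T(83) = -5/((-71*1)) - 34745/(-1 + (4/7)*83²) = -5/(-71) - 34745/(-1 + (4/7)*6889) = -5*(-1/71) - 34745/(-1 + 27556/7) = 5/71 - 34745/27549/7 = 5/71 - 34745*7/27549 = 5/71 - 243215/27549 = -17130520/1955979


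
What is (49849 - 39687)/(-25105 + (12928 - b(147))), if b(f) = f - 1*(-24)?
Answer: -5081/6174 ≈ -0.82297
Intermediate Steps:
b(f) = 24 + f (b(f) = f + 24 = 24 + f)
(49849 - 39687)/(-25105 + (12928 - b(147))) = (49849 - 39687)/(-25105 + (12928 - (24 + 147))) = 10162/(-25105 + (12928 - 1*171)) = 10162/(-25105 + (12928 - 171)) = 10162/(-25105 + 12757) = 10162/(-12348) = 10162*(-1/12348) = -5081/6174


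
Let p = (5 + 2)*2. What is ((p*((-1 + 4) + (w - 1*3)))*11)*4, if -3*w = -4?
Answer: 2464/3 ≈ 821.33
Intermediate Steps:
w = 4/3 (w = -⅓*(-4) = 4/3 ≈ 1.3333)
p = 14 (p = 7*2 = 14)
((p*((-1 + 4) + (w - 1*3)))*11)*4 = ((14*((-1 + 4) + (4/3 - 1*3)))*11)*4 = ((14*(3 + (4/3 - 3)))*11)*4 = ((14*(3 - 5/3))*11)*4 = ((14*(4/3))*11)*4 = ((56/3)*11)*4 = (616/3)*4 = 2464/3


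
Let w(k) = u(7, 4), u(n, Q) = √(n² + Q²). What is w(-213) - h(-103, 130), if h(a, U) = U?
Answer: -130 + √65 ≈ -121.94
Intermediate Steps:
u(n, Q) = √(Q² + n²)
w(k) = √65 (w(k) = √(4² + 7²) = √(16 + 49) = √65)
w(-213) - h(-103, 130) = √65 - 1*130 = √65 - 130 = -130 + √65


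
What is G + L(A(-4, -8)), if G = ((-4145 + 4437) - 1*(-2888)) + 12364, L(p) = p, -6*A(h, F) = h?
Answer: 46634/3 ≈ 15545.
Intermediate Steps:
A(h, F) = -h/6
G = 15544 (G = (292 + 2888) + 12364 = 3180 + 12364 = 15544)
G + L(A(-4, -8)) = 15544 - 1/6*(-4) = 15544 + 2/3 = 46634/3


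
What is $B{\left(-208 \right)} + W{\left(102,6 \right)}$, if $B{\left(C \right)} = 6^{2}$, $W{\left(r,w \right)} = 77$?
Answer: $113$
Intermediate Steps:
$B{\left(C \right)} = 36$
$B{\left(-208 \right)} + W{\left(102,6 \right)} = 36 + 77 = 113$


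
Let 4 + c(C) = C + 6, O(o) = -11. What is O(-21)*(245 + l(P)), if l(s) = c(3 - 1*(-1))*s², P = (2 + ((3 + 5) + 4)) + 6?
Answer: -29095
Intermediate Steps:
P = 20 (P = (2 + (8 + 4)) + 6 = (2 + 12) + 6 = 14 + 6 = 20)
c(C) = 2 + C (c(C) = -4 + (C + 6) = -4 + (6 + C) = 2 + C)
l(s) = 6*s² (l(s) = (2 + (3 - 1*(-1)))*s² = (2 + (3 + 1))*s² = (2 + 4)*s² = 6*s²)
O(-21)*(245 + l(P)) = -11*(245 + 6*20²) = -11*(245 + 6*400) = -11*(245 + 2400) = -11*2645 = -29095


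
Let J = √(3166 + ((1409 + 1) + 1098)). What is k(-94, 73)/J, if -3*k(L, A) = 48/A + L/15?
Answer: 3071*√5674/9319545 ≈ 0.024822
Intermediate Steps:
J = √5674 (J = √(3166 + (1410 + 1098)) = √(3166 + 2508) = √5674 ≈ 75.326)
k(L, A) = -16/A - L/45 (k(L, A) = -(48/A + L/15)/3 = -16/A - L/45)
k(-94, 73)/J = (-16/73 - 1/45*(-94))/(√5674) = (-16*1/73 + 94/45)*(√5674/5674) = (-16/73 + 94/45)*(√5674/5674) = 6142*(√5674/5674)/3285 = 3071*√5674/9319545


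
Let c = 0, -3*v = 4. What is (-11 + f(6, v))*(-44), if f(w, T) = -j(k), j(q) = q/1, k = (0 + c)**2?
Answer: 484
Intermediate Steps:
v = -4/3 (v = -1/3*4 = -4/3 ≈ -1.3333)
k = 0 (k = (0 + 0)**2 = 0**2 = 0)
j(q) = q (j(q) = q*1 = q)
f(w, T) = 0 (f(w, T) = -1*0 = 0)
(-11 + f(6, v))*(-44) = (-11 + 0)*(-44) = -11*(-44) = 484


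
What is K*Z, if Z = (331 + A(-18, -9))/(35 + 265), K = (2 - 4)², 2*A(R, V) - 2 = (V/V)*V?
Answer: 131/30 ≈ 4.3667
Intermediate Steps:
A(R, V) = 1 + V/2 (A(R, V) = 1 + ((V/V)*V)/2 = 1 + (1*V)/2 = 1 + V/2)
K = 4 (K = (-2)² = 4)
Z = 131/120 (Z = (331 + (1 + (½)*(-9)))/(35 + 265) = (331 + (1 - 9/2))/300 = (331 - 7/2)*(1/300) = (655/2)*(1/300) = 131/120 ≈ 1.0917)
K*Z = 4*(131/120) = 131/30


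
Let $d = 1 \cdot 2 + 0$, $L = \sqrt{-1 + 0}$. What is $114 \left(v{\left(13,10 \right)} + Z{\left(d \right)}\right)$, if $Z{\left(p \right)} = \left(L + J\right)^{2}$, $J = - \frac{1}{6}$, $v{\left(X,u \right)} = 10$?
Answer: $\frac{6175}{6} - 38 i \approx 1029.2 - 38.0 i$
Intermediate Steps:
$L = i$ ($L = \sqrt{-1} = i \approx 1.0 i$)
$J = - \frac{1}{6}$ ($J = \left(-1\right) \frac{1}{6} = - \frac{1}{6} \approx -0.16667$)
$d = 2$ ($d = 2 + 0 = 2$)
$Z{\left(p \right)} = \left(- \frac{1}{6} + i\right)^{2}$ ($Z{\left(p \right)} = \left(i - \frac{1}{6}\right)^{2} = \left(- \frac{1}{6} + i\right)^{2}$)
$114 \left(v{\left(13,10 \right)} + Z{\left(d \right)}\right) = 114 \left(10 + \frac{\left(1 - 6 i\right)^{2}}{36}\right) = 1140 + \frac{19 \left(1 - 6 i\right)^{2}}{6}$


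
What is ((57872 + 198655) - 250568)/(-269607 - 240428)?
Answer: -5959/510035 ≈ -0.011684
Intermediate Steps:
((57872 + 198655) - 250568)/(-269607 - 240428) = (256527 - 250568)/(-510035) = 5959*(-1/510035) = -5959/510035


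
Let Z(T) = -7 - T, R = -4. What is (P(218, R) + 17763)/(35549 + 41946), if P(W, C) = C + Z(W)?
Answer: 1594/7045 ≈ 0.22626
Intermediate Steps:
P(W, C) = -7 + C - W (P(W, C) = C + (-7 - W) = -7 + C - W)
(P(218, R) + 17763)/(35549 + 41946) = ((-7 - 4 - 1*218) + 17763)/(35549 + 41946) = ((-7 - 4 - 218) + 17763)/77495 = (-229 + 17763)*(1/77495) = 17534*(1/77495) = 1594/7045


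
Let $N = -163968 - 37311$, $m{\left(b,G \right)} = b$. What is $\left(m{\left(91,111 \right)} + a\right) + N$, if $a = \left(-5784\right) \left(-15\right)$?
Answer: $-114428$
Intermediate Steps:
$a = 86760$
$N = -201279$
$\left(m{\left(91,111 \right)} + a\right) + N = \left(91 + 86760\right) - 201279 = 86851 - 201279 = -114428$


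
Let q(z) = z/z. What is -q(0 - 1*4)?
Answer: -1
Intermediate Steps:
q(z) = 1
-q(0 - 1*4) = -1*1 = -1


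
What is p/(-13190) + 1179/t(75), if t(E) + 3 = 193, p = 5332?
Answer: 1453793/250610 ≈ 5.8010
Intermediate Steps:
t(E) = 190 (t(E) = -3 + 193 = 190)
p/(-13190) + 1179/t(75) = 5332/(-13190) + 1179/190 = 5332*(-1/13190) + 1179*(1/190) = -2666/6595 + 1179/190 = 1453793/250610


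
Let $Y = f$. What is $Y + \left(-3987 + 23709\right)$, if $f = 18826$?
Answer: $38548$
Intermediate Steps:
$Y = 18826$
$Y + \left(-3987 + 23709\right) = 18826 + \left(-3987 + 23709\right) = 18826 + 19722 = 38548$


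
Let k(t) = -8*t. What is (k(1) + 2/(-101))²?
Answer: 656100/10201 ≈ 64.317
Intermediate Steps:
(k(1) + 2/(-101))² = (-8*1 + 2/(-101))² = (-8 + 2*(-1/101))² = (-8 - 2/101)² = (-810/101)² = 656100/10201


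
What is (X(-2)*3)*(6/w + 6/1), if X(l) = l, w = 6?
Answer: -42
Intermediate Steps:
(X(-2)*3)*(6/w + 6/1) = (-2*3)*(6/6 + 6/1) = -6*(6*(⅙) + 6*1) = -6*(1 + 6) = -6*7 = -42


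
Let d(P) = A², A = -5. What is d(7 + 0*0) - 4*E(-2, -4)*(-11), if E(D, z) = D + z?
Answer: -239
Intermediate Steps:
d(P) = 25 (d(P) = (-5)² = 25)
d(7 + 0*0) - 4*E(-2, -4)*(-11) = 25 - 4*(-2 - 4)*(-11) = 25 - 4*(-6)*(-11) = 25 - (-24)*(-11) = 25 - 1*264 = 25 - 264 = -239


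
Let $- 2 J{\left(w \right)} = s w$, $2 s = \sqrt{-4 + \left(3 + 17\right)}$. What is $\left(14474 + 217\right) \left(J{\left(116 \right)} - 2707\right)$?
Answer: $-41472693$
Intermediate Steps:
$s = 2$ ($s = \frac{\sqrt{-4 + \left(3 + 17\right)}}{2} = \frac{\sqrt{-4 + 20}}{2} = \frac{\sqrt{16}}{2} = \frac{1}{2} \cdot 4 = 2$)
$J{\left(w \right)} = - w$ ($J{\left(w \right)} = - \frac{2 w}{2} = - w$)
$\left(14474 + 217\right) \left(J{\left(116 \right)} - 2707\right) = \left(14474 + 217\right) \left(\left(-1\right) 116 - 2707\right) = 14691 \left(-116 - 2707\right) = 14691 \left(-2823\right) = -41472693$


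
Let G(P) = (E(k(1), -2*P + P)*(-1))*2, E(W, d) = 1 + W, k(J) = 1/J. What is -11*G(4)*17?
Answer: 748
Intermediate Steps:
k(J) = 1/J
G(P) = -4 (G(P) = ((1 + 1/1)*(-1))*2 = ((1 + 1)*(-1))*2 = (2*(-1))*2 = -2*2 = -4)
-11*G(4)*17 = -11*(-4)*17 = 44*17 = 748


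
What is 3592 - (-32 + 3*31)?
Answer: 3531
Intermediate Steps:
3592 - (-32 + 3*31) = 3592 - (-32 + 93) = 3592 - 1*61 = 3592 - 61 = 3531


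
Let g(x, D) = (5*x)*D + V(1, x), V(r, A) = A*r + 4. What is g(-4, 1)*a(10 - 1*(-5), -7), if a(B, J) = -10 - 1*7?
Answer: 340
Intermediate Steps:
V(r, A) = 4 + A*r
a(B, J) = -17 (a(B, J) = -10 - 7 = -17)
g(x, D) = 4 + x + 5*D*x (g(x, D) = (5*x)*D + (4 + x*1) = 5*D*x + (4 + x) = 4 + x + 5*D*x)
g(-4, 1)*a(10 - 1*(-5), -7) = (4 - 4 + 5*1*(-4))*(-17) = (4 - 4 - 20)*(-17) = -20*(-17) = 340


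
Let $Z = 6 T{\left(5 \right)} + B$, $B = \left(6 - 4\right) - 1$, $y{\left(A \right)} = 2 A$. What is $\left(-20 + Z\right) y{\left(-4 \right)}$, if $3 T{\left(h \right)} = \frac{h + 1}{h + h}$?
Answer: $\frac{712}{5} \approx 142.4$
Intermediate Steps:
$T{\left(h \right)} = \frac{1 + h}{6 h}$ ($T{\left(h \right)} = \frac{\left(h + 1\right) \frac{1}{h + h}}{3} = \frac{\left(1 + h\right) \frac{1}{2 h}}{3} = \frac{\frac{1}{2} \frac{1}{h} \left(1 + h\right)}{3} = \frac{1 + h}{6 h}$)
$B = 1$ ($B = 2 - 1 = 1$)
$Z = \frac{11}{5}$ ($Z = 6 \frac{1 + 5}{6 \cdot 5} + 1 = 6 \cdot \frac{1}{6} \cdot \frac{1}{5} \cdot 6 + 1 = 6 \cdot \frac{1}{5} + 1 = \frac{6}{5} + 1 = \frac{11}{5} \approx 2.2$)
$\left(-20 + Z\right) y{\left(-4 \right)} = \left(-20 + \frac{11}{5}\right) 2 \left(-4\right) = \left(- \frac{89}{5}\right) \left(-8\right) = \frac{712}{5}$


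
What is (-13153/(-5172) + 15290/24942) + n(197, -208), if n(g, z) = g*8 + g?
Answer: 38187364093/21500004 ≈ 1776.2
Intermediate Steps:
n(g, z) = 9*g (n(g, z) = 8*g + g = 9*g)
(-13153/(-5172) + 15290/24942) + n(197, -208) = (-13153/(-5172) + 15290/24942) + 9*197 = (-13153*(-1/5172) + 15290*(1/24942)) + 1773 = (13153/5172 + 7645/12471) + 1773 = 67857001/21500004 + 1773 = 38187364093/21500004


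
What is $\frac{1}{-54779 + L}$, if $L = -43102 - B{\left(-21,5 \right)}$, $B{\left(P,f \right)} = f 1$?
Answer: $- \frac{1}{97886} \approx -1.0216 \cdot 10^{-5}$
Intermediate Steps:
$B{\left(P,f \right)} = f$
$L = -43107$ ($L = -43102 - 5 = -43107$)
$\frac{1}{-54779 + L} = \frac{1}{-54779 - 43107} = \frac{1}{-97886} = - \frac{1}{97886}$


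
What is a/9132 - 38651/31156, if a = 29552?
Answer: 141940295/71129148 ≈ 1.9955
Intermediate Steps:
a/9132 - 38651/31156 = 29552/9132 - 38651/31156 = 29552*(1/9132) - 38651*1/31156 = 7388/2283 - 38651/31156 = 141940295/71129148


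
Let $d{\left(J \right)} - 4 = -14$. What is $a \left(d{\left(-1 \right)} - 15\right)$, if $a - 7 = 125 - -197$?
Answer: $-8225$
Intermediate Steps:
$d{\left(J \right)} = -10$ ($d{\left(J \right)} = 4 - 14 = -10$)
$a = 329$ ($a = 7 + \left(125 - -197\right) = 7 + \left(125 + 197\right) = 7 + 322 = 329$)
$a \left(d{\left(-1 \right)} - 15\right) = 329 \left(-10 - 15\right) = 329 \left(-25\right) = -8225$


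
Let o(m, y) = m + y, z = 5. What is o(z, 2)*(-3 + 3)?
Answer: 0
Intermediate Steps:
o(z, 2)*(-3 + 3) = (5 + 2)*(-3 + 3) = 7*0 = 0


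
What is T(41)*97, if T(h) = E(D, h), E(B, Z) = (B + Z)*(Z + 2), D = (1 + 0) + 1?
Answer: 179353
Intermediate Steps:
D = 2 (D = 1 + 1 = 2)
E(B, Z) = (2 + Z)*(B + Z) (E(B, Z) = (B + Z)*(2 + Z) = (2 + Z)*(B + Z))
T(h) = 4 + h² + 4*h (T(h) = h² + 2*2 + 2*h + 2*h = h² + 4 + 2*h + 2*h = 4 + h² + 4*h)
T(41)*97 = (4 + 41² + 4*41)*97 = (4 + 1681 + 164)*97 = 1849*97 = 179353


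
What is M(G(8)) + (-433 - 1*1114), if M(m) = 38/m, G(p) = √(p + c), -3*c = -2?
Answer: -1547 + 19*√78/13 ≈ -1534.1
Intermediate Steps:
c = ⅔ (c = -⅓*(-2) = ⅔ ≈ 0.66667)
G(p) = √(⅔ + p) (G(p) = √(p + ⅔) = √(⅔ + p))
M(G(8)) + (-433 - 1*1114) = 38/((√(6 + 9*8)/3)) + (-433 - 1*1114) = 38/((√(6 + 72)/3)) + (-433 - 1114) = 38/((√78/3)) - 1547 = 38*(√78/26) - 1547 = 19*√78/13 - 1547 = -1547 + 19*√78/13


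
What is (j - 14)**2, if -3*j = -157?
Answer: 13225/9 ≈ 1469.4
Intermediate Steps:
j = 157/3 (j = -1/3*(-157) = 157/3 ≈ 52.333)
(j - 14)**2 = (157/3 - 14)**2 = (115/3)**2 = 13225/9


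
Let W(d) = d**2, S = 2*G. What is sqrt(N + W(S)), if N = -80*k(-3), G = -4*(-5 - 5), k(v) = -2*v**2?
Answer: 28*sqrt(10) ≈ 88.544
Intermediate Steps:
G = 40 (G = -4*(-10) = 40)
S = 80 (S = 2*40 = 80)
N = 1440 (N = -(-160)*(-3)**2 = -(-160)*9 = -80*(-18) = 1440)
sqrt(N + W(S)) = sqrt(1440 + 80**2) = sqrt(1440 + 6400) = sqrt(7840) = 28*sqrt(10)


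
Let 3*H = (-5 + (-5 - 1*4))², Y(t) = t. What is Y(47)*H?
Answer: 9212/3 ≈ 3070.7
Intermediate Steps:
H = 196/3 (H = (-5 + (-5 - 1*4))²/3 = (-5 + (-5 - 4))²/3 = (-5 - 9)²/3 = (⅓)*(-14)² = (⅓)*196 = 196/3 ≈ 65.333)
Y(47)*H = 47*(196/3) = 9212/3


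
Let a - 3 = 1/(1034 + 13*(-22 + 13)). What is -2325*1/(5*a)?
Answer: -426405/2752 ≈ -154.94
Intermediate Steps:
a = 2752/917 (a = 3 + 1/(1034 + 13*(-22 + 13)) = 3 + 1/(1034 + 13*(-9)) = 3 + 1/(1034 - 117) = 3 + 1/917 = 2752/917 ≈ 3.0011)
-2325*1/(5*a) = -2325/(5*(2752/917)) = -2325/13760/917 = -2325*917/13760 = -426405/2752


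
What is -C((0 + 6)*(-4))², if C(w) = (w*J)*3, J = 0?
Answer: 0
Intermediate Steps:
C(w) = 0 (C(w) = (w*0)*3 = 0*3 = 0)
-C((0 + 6)*(-4))² = -1*0² = -1*0 = 0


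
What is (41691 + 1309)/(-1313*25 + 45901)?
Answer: 10750/3269 ≈ 3.2885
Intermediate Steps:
(41691 + 1309)/(-1313*25 + 45901) = 43000/(-32825 + 45901) = 43000/13076 = 43000*(1/13076) = 10750/3269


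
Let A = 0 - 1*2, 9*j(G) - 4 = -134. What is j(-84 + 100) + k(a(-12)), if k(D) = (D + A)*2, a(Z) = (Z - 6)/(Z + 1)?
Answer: -1502/99 ≈ -15.172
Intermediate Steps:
j(G) = -130/9 (j(G) = 4/9 + (1/9)*(-134) = 4/9 - 134/9 = -130/9)
a(Z) = (-6 + Z)/(1 + Z)
A = -2 (A = 0 - 2 = -2)
k(D) = -4 + 2*D (k(D) = (D - 2)*2 = (-2 + D)*2 = -4 + 2*D)
j(-84 + 100) + k(a(-12)) = -130/9 + (-4 + 2*((-6 - 12)/(1 - 12))) = -130/9 + (-4 + 2*(-18/(-11))) = -130/9 + (-4 + 2*(-1/11*(-18))) = -130/9 + (-4 + 2*(18/11)) = -130/9 + (-4 + 36/11) = -130/9 - 8/11 = -1502/99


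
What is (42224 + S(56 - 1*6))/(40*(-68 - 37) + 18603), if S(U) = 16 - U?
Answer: 42190/14403 ≈ 2.9293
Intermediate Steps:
(42224 + S(56 - 1*6))/(40*(-68 - 37) + 18603) = (42224 + (16 - (56 - 1*6)))/(40*(-68 - 37) + 18603) = (42224 + (16 - (56 - 6)))/(40*(-105) + 18603) = (42224 + (16 - 1*50))/(-4200 + 18603) = (42224 + (16 - 50))/14403 = (42224 - 34)*(1/14403) = 42190*(1/14403) = 42190/14403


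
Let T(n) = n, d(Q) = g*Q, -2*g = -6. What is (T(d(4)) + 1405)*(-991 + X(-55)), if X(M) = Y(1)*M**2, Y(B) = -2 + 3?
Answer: 2882178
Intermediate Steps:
g = 3 (g = -1/2*(-6) = 3)
Y(B) = 1
X(M) = M**2 (X(M) = 1*M**2 = M**2)
d(Q) = 3*Q
(T(d(4)) + 1405)*(-991 + X(-55)) = (3*4 + 1405)*(-991 + (-55)**2) = (12 + 1405)*(-991 + 3025) = 1417*2034 = 2882178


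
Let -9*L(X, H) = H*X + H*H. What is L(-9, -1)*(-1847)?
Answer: 18470/9 ≈ 2052.2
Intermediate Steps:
L(X, H) = -H²/9 - H*X/9 (L(X, H) = -(H*X + H*H)/9 = -(H*X + H²)/9 = -(H² + H*X)/9 = -H²/9 - H*X/9)
L(-9, -1)*(-1847) = -⅑*(-1)*(-1 - 9)*(-1847) = -⅑*(-1)*(-10)*(-1847) = -10/9*(-1847) = 18470/9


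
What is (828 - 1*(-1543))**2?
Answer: 5621641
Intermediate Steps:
(828 - 1*(-1543))**2 = (828 + 1543)**2 = 2371**2 = 5621641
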